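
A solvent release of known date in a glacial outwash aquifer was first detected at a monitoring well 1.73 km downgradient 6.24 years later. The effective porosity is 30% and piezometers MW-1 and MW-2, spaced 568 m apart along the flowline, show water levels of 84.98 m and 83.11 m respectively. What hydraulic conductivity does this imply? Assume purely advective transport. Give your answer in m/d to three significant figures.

69.2 m/d

Hydraulic gradient i = (84.98 − 83.11) / 568 = 1.87 / 568 = 0.003292
t = 6.24 years = 2278 d
L = 1.73 km = 1730 m
v = L / t = 1730 / 2278 = 0.7596 m/d
K = v · n / i = 0.7596 × 0.30 / 0.003292 = 69.2 m/d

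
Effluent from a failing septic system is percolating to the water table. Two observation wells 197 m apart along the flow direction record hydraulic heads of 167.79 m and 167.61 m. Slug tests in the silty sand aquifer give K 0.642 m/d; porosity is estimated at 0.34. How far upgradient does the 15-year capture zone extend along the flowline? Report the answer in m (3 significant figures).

9.45 m

Hydraulic gradient i = (167.79 − 167.61) / 197 = 0.18 / 197 = 9.137e-4
Darcy flux q = K·i = 0.642 × 9.137e-4 = 5.866e-4 m/d
Seepage velocity v = q / n = 5.866e-4 / 0.34 = 0.001725 m/d
T = 15 yr × 365 = 5475 d
L = v × T = 0.001725 × 5475 = 9.446 m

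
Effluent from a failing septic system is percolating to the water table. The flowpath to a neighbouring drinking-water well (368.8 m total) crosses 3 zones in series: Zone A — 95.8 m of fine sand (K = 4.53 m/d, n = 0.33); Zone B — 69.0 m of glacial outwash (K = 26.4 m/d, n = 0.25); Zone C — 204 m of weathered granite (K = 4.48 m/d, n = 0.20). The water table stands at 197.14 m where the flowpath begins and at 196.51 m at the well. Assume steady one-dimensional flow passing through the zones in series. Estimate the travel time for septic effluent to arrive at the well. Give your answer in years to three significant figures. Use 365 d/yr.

27.0 years

Total head drop ΔH = 197.14 − 196.51 = 0.63 m
Steady 1-D flow in series ⇒ the Darcy flux q is identical in every zone and the zone head losses add (resistances L/K in series).
Σ(L/K) = 95.8/4.53 + 69.0/26.4 + 204/4.48 = 21.15 + 2.614 + 45.54 = 69.30 d
q = ΔH / Σ(L/K) = 0.63 / 69.30 = 0.009091 m/d (same in every zone)
Zone A: v = q/n = 0.009091/0.33 = 0.02755 m/d → t_A = 95.8/0.02755 = 3477 d
Zone B: v = q/n = 0.009091/0.25 = 0.03637 m/d → t_B = 69.0/0.03637 = 1897 d
Zone C: v = q/n = 0.009091/0.20 = 0.04546 m/d → t_C = 204/0.04546 = 4488 d
Total t = 3477 + 1897 + 4488 = 9863 d
   = 9863 / 365 = 27.0 yr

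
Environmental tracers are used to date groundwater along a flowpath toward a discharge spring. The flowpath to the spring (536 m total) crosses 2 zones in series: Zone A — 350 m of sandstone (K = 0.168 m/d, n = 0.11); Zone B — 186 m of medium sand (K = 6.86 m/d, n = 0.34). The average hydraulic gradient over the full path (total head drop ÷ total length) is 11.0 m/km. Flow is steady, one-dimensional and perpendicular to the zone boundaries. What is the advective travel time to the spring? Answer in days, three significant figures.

For zones in series the flux q is common to all zones; the equivalent conductivity is the harmonic (thickness-weighted) mean, K_eq = L_total / Σ(L_j/K_j).
Σ(L/K) = 350/0.168 + 186/6.86 = 2083 + 27.11 = 2110 d
K_eq = L_total / Σ(L/K) = 536 / 2110 = 0.2540 m/d
q = K_eq · i = 0.2540 × 0.011 = 0.002794 m/d (same in every zone)
Zone A: v = q/n = 0.002794/0.11 = 0.02540 m/d → t_A = 350/0.02540 = 13780 d
Zone B: v = q/n = 0.002794/0.34 = 0.008217 m/d → t_B = 186/0.008217 = 22640 d
Total t = 13780 + 22640 = 36420 d

36400 days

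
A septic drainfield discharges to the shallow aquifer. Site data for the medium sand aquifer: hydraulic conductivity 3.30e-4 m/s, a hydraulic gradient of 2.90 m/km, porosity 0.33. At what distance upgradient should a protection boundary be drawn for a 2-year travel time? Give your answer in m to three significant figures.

K = 3.30e-4 m/s × 86400 s/d = 28.51 m/d
Darcy flux q = K·i = 28.51 × 0.0029 = 0.08268 m/d
Seepage velocity v = q / n = 0.08268 / 0.33 = 0.2506 m/d
T = 2 yr × 365 = 730 d
L = v × T = 0.2506 × 730 = 182.9 m

183 m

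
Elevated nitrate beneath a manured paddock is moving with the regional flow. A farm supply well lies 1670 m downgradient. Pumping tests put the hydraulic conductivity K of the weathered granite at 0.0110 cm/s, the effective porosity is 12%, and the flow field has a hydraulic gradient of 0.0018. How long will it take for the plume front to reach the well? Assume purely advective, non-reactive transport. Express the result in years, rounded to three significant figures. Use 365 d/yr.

K = 0.0110 cm/s × 864 = 9.504 m/d
Specific discharge q = 9.504 × 0.0018 = 0.01711 m/d
v = Ki/n = 9.504·0.0018/0.12 = 0.1426 m/d
t = L / v = 1670 / 0.1426 = 11710 d
   = 11710 / 365 = 32.1 yr

32.1 years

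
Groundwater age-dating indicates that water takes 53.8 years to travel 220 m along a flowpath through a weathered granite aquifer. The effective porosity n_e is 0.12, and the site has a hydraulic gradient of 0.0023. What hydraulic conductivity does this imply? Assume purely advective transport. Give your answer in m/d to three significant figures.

t = 53.8 years = 19640 d
v = L / t = 220 / 19640 = 0.01120 m/d
K = v · n / i = 0.01120 × 0.12 / 0.0023 = 0.585 m/d

0.585 m/d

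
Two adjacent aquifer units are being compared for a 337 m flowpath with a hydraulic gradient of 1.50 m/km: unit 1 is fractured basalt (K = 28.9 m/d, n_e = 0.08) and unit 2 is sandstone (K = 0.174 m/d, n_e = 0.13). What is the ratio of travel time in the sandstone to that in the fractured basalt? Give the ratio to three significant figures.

Unit 1 (fractured basalt): v = 28.9×0.0015/0.08 = 0.5419 m/d, t = 337/0.5419 = 621.9 d
Unit 2 (sandstone): v = 0.174×0.0015/0.13 = 0.002008 m/d, t = 337/0.002008 = 167900 d
t(sandstone) / t(fractured basalt) = 167900/621.9 = 270

270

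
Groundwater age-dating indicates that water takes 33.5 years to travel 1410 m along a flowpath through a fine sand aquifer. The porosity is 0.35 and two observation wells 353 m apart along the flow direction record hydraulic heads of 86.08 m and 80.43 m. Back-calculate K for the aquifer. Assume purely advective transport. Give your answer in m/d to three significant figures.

Hydraulic gradient i = (86.08 − 80.43) / 353 = 5.65 / 353 = 0.01601
t = 33.5 years = 12230 d
v = L / t = 1410 / 12230 = 0.1153 m/d
K = v · n / i = 0.1153 × 0.35 / 0.01601 = 2.52 m/d

2.52 m/d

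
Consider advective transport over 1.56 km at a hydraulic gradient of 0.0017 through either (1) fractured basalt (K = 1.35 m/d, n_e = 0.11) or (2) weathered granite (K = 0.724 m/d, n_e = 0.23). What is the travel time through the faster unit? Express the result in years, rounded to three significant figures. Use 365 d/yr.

205 years

Unit 1 (fractured basalt): v = 1.35×0.0017/0.11 = 0.02086 m/d, t = 1560/0.02086 = 74770 d
Unit 2 (weathered granite): v = 0.724×0.0017/0.23 = 0.005351 m/d, t = 1560/0.005351 = 291500 d
Faster: 74770 d / 365 = 205 yr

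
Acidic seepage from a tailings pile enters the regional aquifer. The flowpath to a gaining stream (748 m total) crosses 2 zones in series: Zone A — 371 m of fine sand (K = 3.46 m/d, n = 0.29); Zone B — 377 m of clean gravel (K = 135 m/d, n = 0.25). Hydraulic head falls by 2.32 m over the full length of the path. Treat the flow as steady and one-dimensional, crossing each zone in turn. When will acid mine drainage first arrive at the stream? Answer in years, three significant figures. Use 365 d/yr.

26.2 years

Steady 1-D flow in series ⇒ the Darcy flux q is identical in every zone and the zone head losses add (resistances L/K in series).
Σ(L/K) = 371/3.46 + 377/135 = 107.2 + 2.793 = 110.0 d
q = ΔH / Σ(L/K) = 2.32 / 110.0 = 0.02109 m/d (same in every zone)
Zone A: v = q/n = 0.02109/0.29 = 0.07272 m/d → t_A = 371/0.07272 = 5102 d
Zone B: v = q/n = 0.02109/0.25 = 0.08435 m/d → t_B = 377/0.08435 = 4469 d
Total t = 5102 + 4469 = 9572 d
   = 9572 / 365 = 26.2 yr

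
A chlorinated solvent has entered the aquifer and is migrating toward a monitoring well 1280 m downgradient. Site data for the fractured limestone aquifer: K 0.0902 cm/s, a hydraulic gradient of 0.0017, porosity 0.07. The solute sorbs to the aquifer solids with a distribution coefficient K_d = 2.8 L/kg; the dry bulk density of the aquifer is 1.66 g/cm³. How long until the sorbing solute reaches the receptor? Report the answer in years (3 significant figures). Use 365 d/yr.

125 years

K = 0.0902 cm/s × 864 = 77.93 m/d
q = Ki = 77.93 × 0.0017 = 0.1325 m/d
v = Ki/n = 77.93·0.0017/0.07 = 1.893 m/d
Retardation R = 1 + ρ_b·K_d/n = 1 + 1.66×2.8/0.07 = 67.40
Contaminant velocity v_c = v/R = 1.893/67.40 = 0.02808 m/d
t = L/v_c = 1280/0.02808 = 45580 d
   = 45580/365 = 125 yr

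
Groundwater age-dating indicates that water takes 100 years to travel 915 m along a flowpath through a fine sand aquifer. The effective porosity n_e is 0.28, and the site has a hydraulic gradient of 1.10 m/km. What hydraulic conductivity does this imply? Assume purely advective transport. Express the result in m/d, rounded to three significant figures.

6.38 m/d

t = 100 years = 36500 d
v = L / t = 915 / 36500 = 0.02507 m/d
K = v · n / i = 0.02507 × 0.28 / 0.0011 = 6.38 m/d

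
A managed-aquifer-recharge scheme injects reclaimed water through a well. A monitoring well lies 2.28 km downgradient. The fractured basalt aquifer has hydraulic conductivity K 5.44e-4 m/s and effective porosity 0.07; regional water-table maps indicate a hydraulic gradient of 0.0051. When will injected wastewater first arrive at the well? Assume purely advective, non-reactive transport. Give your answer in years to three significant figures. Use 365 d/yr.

K = 5.44e-4 m/s × 86400 s/d = 47.00 m/d
Specific discharge q = 47.00 × 0.0051 = 0.2397 m/d
v = Ki/n = 47.00·0.0051/0.07 = 3.424 m/d
L = 2.28 km = 2280 m
t = L / v = 2280 / 3.424 = 665.8 d
   = 665.8 / 365 = 1.82 yr

1.82 years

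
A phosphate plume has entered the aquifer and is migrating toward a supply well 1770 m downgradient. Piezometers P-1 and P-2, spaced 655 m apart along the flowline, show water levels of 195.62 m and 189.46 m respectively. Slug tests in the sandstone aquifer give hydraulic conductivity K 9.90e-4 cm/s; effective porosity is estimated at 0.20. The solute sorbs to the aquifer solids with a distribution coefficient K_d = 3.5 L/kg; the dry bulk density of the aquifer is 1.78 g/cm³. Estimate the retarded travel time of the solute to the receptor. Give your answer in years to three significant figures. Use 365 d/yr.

Hydraulic gradient i = (195.62 − 189.46) / 655 = 6.16 / 655 = 0.009405
K = 9.90e-4 cm/s × 864 = 0.8554 m/d
Darcy flux q = K·i = 0.8554 × 0.009405 = 0.008044 m/d
Average linear velocity = 0.008044 / 0.20 = 0.04022 m/d
Retardation R = 1 + ρ_b·K_d/n = 1 + 1.78×3.5/0.20 = 32.15
Contaminant velocity v_c = v/R = 0.04022/32.15 = 0.001251 m/d
t = L/v_c = 1770/0.001251 = 1.415e6 d
   = 1.415e6/365 = 3880 yr

3880 years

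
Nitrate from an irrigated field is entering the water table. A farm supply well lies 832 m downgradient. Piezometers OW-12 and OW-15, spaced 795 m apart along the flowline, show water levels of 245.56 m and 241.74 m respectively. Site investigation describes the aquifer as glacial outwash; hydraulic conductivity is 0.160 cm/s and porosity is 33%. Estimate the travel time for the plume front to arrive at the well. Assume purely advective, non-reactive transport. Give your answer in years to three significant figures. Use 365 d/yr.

Hydraulic gradient i = (245.56 − 241.74) / 795 = 3.82 / 795 = 0.004805
K = 0.160 cm/s × 864 = 138.2 m/d
q = Ki = 138.2 × 0.004805 = 0.6642 m/d
v = Ki/n = 138.2·0.004805/0.33 = 2.013 m/d
t = L / v = 832 / 2.013 = 413.3 d
   = 413.3 / 365 = 1.13 yr

1.13 years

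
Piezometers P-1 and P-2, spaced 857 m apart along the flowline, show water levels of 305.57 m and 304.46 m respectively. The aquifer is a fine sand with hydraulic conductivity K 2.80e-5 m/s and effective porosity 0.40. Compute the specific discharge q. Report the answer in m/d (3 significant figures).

Hydraulic gradient i = (305.57 − 304.46) / 857 = 1.11 / 857 = 0.001295
K = 2.80e-5 m/s × 86400 s/d = 2.419 m/d
q = Ki = 2.419 × 0.001295 = 0.003133 m/d

0.00313 m/d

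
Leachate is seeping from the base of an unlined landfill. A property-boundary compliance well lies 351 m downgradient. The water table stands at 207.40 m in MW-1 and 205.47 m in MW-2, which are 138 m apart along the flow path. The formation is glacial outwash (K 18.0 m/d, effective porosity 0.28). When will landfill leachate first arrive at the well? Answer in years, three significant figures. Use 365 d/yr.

Hydraulic gradient i = (207.40 − 205.47) / 138 = 1.93 / 138 = 0.01399
Specific discharge q = 18.0 × 0.01399 = 0.2517 m/d
v_s = q/n_e = 0.2517/0.28 = 0.8991 m/d
t = L / v = 351 / 0.8991 = 390.4 d
   = 390.4 / 365 = 1.07 yr

1.07 years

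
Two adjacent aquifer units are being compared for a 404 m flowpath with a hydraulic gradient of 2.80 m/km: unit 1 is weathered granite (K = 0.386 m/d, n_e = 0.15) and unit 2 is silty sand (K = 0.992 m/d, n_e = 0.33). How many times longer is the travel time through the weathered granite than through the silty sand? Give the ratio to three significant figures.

1.17

Unit 1 (weathered granite): v = 0.386×0.0028/0.15 = 0.007205 m/d, t = 404/0.007205 = 56070 d
Unit 2 (silty sand): v = 0.992×0.0028/0.33 = 0.008417 m/d, t = 404/0.008417 = 48000 d
t(weathered granite) / t(silty sand) = 56070/48000 = 1.17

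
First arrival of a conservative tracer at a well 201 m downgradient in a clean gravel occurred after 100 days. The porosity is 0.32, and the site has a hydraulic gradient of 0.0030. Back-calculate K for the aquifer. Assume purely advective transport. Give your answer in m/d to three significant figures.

v = L / t = 201 / 100 = 2.010 m/d
K = v · n / i = 2.010 × 0.32 / 0.0030 = 214 m/d

214 m/d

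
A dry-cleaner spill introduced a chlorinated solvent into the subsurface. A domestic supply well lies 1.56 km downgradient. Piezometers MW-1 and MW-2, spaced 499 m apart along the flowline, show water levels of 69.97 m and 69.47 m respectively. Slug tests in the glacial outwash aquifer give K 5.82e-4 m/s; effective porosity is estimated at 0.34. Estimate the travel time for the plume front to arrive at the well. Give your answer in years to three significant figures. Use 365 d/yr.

28.8 years

Hydraulic gradient i = (69.97 − 69.47) / 499 = 0.50 / 499 = 0.001002
K = 5.82e-4 m/s × 86400 s/d = 50.28 m/d
q = Ki = 50.28 × 0.001002 = 0.05039 m/d
Average linear velocity = 0.05039 / 0.34 = 0.1482 m/d
L = 1.56 km = 1560 m
t = L / v = 1560 / 0.1482 = 10530 d
   = 10530 / 365 = 28.8 yr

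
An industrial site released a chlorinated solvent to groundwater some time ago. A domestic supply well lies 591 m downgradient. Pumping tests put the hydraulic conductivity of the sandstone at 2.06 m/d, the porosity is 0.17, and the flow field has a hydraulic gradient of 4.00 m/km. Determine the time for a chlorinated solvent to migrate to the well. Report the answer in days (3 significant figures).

12200 days

Specific discharge q = 2.06 × 0.0040 = 0.008240 m/d
Average linear velocity = 0.008240 / 0.17 = 0.04847 m/d
t = L / v = 591 / 0.04847 = 12190 d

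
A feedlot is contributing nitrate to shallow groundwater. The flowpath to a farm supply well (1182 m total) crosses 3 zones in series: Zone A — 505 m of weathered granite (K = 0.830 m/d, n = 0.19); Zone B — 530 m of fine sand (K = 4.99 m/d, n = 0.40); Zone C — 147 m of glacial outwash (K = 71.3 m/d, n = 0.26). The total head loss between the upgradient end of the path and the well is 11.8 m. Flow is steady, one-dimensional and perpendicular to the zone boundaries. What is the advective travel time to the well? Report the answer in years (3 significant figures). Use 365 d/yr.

Steady 1-D flow in series ⇒ the Darcy flux q is identical in every zone and the zone head losses add (resistances L/K in series).
Σ(L/K) = 505/0.830 + 530/4.99 + 147/71.3 = 608.4 + 106.2 + 2.062 = 716.7 d
q = ΔH / Σ(L/K) = 11.8 / 716.7 = 0.01646 m/d (same in every zone)
Zone A: v = q/n = 0.01646/0.19 = 0.08665 m/d → t_A = 505/0.08665 = 5828 d
Zone B: v = q/n = 0.01646/0.40 = 0.04116 m/d → t_B = 530/0.04116 = 12880 d
Zone C: v = q/n = 0.01646/0.26 = 0.06332 m/d → t_C = 147/0.06332 = 2321 d
Total t = 5828 + 12880 + 2321 = 21030 d
   = 21030 / 365 = 57.6 yr

57.6 years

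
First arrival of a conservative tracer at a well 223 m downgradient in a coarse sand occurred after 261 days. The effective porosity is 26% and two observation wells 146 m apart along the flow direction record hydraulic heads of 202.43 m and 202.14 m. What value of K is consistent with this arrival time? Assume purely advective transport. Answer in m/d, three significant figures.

112 m/d

Hydraulic gradient i = (202.43 − 202.14) / 146 = 0.29 / 146 = 0.001986
v = L / t = 223 / 261 = 0.8544 m/d
K = v · n / i = 0.8544 × 0.26 / 0.001986 = 112 m/d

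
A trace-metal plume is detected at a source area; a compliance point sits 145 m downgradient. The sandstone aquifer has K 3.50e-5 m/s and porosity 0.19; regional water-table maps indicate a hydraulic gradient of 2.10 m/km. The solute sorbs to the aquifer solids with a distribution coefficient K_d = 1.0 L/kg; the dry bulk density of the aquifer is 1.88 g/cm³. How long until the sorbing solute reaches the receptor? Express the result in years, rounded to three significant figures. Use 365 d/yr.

129 years

K = 3.50e-5 m/s × 86400 s/d = 3.024 m/d
Specific discharge q = 3.024 × 0.0021 = 0.006350 m/d
Seepage velocity v = q / n = 0.006350 / 0.19 = 0.03342 m/d
Retardation R = 1 + ρ_b·K_d/n = 1 + 1.88×1.0/0.19 = 10.89
Contaminant velocity v_c = v/R = 0.03342/10.89 = 0.003068 m/d
t = L/v_c = 145/0.003068 = 47260 d
   = 47260/365 = 129 yr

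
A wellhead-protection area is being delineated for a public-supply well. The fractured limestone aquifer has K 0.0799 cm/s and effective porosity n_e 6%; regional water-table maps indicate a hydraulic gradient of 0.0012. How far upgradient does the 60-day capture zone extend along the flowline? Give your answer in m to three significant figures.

82.8 m

K = 0.0799 cm/s × 864 = 69.03 m/d
Specific discharge q = 69.03 × 0.0012 = 0.08284 m/d
v = Ki/n = 69.03·0.0012/0.06 = 1.381 m/d
L = v × T = 1.381 × 60 = 82.84 m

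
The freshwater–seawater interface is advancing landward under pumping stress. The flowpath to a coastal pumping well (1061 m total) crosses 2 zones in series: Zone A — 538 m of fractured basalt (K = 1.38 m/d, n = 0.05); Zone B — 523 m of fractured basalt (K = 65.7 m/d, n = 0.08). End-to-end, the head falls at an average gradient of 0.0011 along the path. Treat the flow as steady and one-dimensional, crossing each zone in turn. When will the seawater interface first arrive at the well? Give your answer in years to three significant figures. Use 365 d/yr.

64.2 years

For zones in series the flux q is common to all zones; the equivalent conductivity is the harmonic (thickness-weighted) mean, K_eq = L_total / Σ(L_j/K_j).
Σ(L/K) = 538/1.38 + 523/65.7 = 389.9 + 7.960 = 397.8 d
K_eq = L_total / Σ(L/K) = 1061 / 397.8 = 2.667 m/d
q = K_eq · i = 2.667 × 0.0011 = 0.002934 m/d (same in every zone)
Zone A: v = q/n = 0.002934/0.05 = 0.05868 m/d → t_A = 538/0.05868 = 9169 d
Zone B: v = q/n = 0.002934/0.08 = 0.03667 m/d → t_B = 523/0.03667 = 14260 d
Total t = 9169 + 14260 = 23430 d
   = 23430 / 365 = 64.2 yr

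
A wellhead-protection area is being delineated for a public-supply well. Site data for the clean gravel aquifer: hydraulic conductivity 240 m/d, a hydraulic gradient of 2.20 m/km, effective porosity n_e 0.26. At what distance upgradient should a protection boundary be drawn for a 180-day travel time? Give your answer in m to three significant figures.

366 m

q = Ki = 240 × 0.0022 = 0.5280 m/d
v = Ki/n = 240·0.0022/0.26 = 2.031 m/d
L = v × T = 2.031 × 180 = 365.5 m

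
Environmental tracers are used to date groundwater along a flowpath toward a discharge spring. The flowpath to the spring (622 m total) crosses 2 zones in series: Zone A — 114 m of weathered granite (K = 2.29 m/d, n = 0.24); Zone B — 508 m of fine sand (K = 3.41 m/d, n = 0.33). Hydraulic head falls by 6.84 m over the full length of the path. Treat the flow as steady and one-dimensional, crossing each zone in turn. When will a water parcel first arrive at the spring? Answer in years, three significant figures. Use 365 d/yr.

15.5 years

Continuity: the same q passes through each zone, so ΔH = q·Σ(L_j/K_j) — the zones act as resistances in series.
Σ(L/K) = 114/2.29 + 508/3.41 = 49.78 + 149.0 = 198.8 d
q = ΔH / Σ(L/K) = 6.84 / 198.8 = 0.03441 m/d (same in every zone)
Zone A: v = q/n = 0.03441/0.24 = 0.1434 m/d → t_A = 114/0.1434 = 795.0 d
Zone B: v = q/n = 0.03441/0.33 = 0.1043 m/d → t_B = 508/0.1043 = 4871 d
Total t = 795.0 + 4871 = 5666 d
   = 5666 / 365 = 15.5 yr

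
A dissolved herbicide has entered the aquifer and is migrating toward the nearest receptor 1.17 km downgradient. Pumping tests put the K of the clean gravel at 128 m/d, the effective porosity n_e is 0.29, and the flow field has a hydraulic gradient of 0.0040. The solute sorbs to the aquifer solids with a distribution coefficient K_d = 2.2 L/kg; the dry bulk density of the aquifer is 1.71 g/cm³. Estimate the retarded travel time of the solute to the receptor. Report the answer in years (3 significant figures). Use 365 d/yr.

Specific discharge q = 128 × 0.0040 = 0.5120 m/d
Seepage velocity v = q / n = 0.5120 / 0.29 = 1.766 m/d
Retardation R = 1 + ρ_b·K_d/n = 1 + 1.71×2.2/0.29 = 13.97
Contaminant velocity v_c = v/R = 1.766/13.97 = 0.1264 m/d
L = 1.17 km = 1170 m
t = L/v_c = 1170/0.1264 = 9259 d
   = 9259/365 = 25.4 yr

25.4 years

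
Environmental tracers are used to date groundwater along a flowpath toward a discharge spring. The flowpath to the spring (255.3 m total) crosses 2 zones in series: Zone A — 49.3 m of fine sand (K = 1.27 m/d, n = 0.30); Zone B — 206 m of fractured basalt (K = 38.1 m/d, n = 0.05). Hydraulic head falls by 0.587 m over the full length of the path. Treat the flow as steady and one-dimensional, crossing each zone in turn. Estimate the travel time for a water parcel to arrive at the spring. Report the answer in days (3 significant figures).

1890 days

Continuity: the same q passes through each zone, so ΔH = q·Σ(L_j/K_j) — the zones act as resistances in series.
Σ(L/K) = 49.3/1.27 + 206/38.1 = 38.82 + 5.407 = 44.23 d
q = ΔH / Σ(L/K) = 0.587 / 44.23 = 0.01327 m/d (same in every zone)
Zone A: v = q/n = 0.01327/0.30 = 0.04424 m/d → t_A = 49.3/0.04424 = 1114 d
Zone B: v = q/n = 0.01327/0.05 = 0.2655 m/d → t_B = 206/0.2655 = 776.0 d
Total t = 1114 + 776.0 = 1890 d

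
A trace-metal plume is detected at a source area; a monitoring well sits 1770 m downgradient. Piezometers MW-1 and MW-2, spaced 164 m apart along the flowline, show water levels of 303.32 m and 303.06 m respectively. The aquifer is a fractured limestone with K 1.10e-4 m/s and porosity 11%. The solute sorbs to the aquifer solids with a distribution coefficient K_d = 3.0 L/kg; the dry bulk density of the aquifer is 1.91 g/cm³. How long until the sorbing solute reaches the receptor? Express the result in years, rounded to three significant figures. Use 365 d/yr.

Hydraulic gradient i = (303.32 − 303.06) / 164 = 0.26 / 164 = 0.001585
K = 1.10e-4 m/s × 86400 s/d = 9.504 m/d
Specific discharge q = 9.504 × 0.001585 = 0.01507 m/d
v_s = q/n_e = 0.01507/0.11 = 0.1370 m/d
Retardation R = 1 + ρ_b·K_d/n = 1 + 1.91×3.0/0.11 = 53.09
Contaminant velocity v_c = v/R = 0.1370/53.09 = 0.002580 m/d
t = L/v_c = 1770/0.002580 = 686000 d
   = 686000/365 = 1880 yr

1880 years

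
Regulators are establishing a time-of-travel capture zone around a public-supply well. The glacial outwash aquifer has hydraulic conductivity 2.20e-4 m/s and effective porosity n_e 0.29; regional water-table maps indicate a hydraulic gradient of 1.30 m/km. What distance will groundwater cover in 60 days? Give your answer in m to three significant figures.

5.11 m

K = 2.20e-4 m/s × 86400 s/d = 19.01 m/d
q = Ki = 19.01 × 0.0013 = 0.02471 m/d
v = Ki/n = 19.01·0.0013/0.29 = 0.08521 m/d
L = v × T = 0.08521 × 60 = 5.112 m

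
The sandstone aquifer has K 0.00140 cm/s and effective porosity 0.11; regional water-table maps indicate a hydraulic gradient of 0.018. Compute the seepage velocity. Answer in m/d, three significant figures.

0.198 m/d

K = 0.00140 cm/s × 864 = 1.210 m/d
q = Ki = 1.210 × 0.018 = 0.02177 m/d
v_s = q/n_e = 0.02177/0.11 = 0.1979 m/d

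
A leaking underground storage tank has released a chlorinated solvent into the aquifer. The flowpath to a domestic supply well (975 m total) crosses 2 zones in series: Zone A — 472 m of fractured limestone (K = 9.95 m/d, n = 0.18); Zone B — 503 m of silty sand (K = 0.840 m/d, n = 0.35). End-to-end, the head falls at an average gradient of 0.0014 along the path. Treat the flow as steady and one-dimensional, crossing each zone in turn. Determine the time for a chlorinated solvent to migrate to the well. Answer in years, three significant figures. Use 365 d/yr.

339 years

For zones in series the flux q is common to all zones; the equivalent conductivity is the harmonic (thickness-weighted) mean, K_eq = L_total / Σ(L_j/K_j).
Σ(L/K) = 472/9.95 + 503/0.840 = 47.44 + 598.8 = 646.2 d
K_eq = L_total / Σ(L/K) = 975 / 646.2 = 1.509 m/d
q = K_eq · i = 1.509 × 0.0014 = 0.002112 m/d (same in every zone)
Zone A: v = q/n = 0.002112/0.18 = 0.01173 m/d → t_A = 472/0.01173 = 40220 d
Zone B: v = q/n = 0.002112/0.35 = 0.006035 m/d → t_B = 503/0.006035 = 83350 d
Total t = 40220 + 83350 = 123600 d
   = 123600 / 365 = 339 yr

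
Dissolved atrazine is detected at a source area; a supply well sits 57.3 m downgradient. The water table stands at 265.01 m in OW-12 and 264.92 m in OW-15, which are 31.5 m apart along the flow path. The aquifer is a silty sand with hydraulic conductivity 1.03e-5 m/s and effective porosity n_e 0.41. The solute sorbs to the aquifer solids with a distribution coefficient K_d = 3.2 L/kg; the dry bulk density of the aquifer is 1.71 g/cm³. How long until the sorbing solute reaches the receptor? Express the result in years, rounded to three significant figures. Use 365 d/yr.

363 years

Hydraulic gradient i = (265.01 − 264.92) / 31.5 = 0.09 / 31.5 = 0.002857
K = 1.03e-5 m/s × 86400 s/d = 0.8899 m/d
Darcy flux q = K·i = 0.8899 × 0.002857 = 0.002543 m/d
Average linear velocity = 0.002543 / 0.41 = 0.006202 m/d
Retardation R = 1 + ρ_b·K_d/n = 1 + 1.71×3.2/0.41 = 14.35
Contaminant velocity v_c = v/R = 0.006202/14.35 = 4.323e-4 m/d
t = L/v_c = 57.3/4.323e-4 = 132600 d
   = 132600/365 = 363 yr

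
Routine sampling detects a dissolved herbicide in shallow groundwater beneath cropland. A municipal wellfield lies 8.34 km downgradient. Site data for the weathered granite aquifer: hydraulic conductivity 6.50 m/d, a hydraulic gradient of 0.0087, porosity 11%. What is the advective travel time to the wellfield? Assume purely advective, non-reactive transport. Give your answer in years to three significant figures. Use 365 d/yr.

44.4 years

Specific discharge q = 6.50 × 0.0087 = 0.05655 m/d
v = Ki/n = 6.50·0.0087/0.11 = 0.5141 m/d
L = 8.34 km = 8340 m
t = L / v = 8340 / 0.5141 = 16220 d
   = 16220 / 365 = 44.4 yr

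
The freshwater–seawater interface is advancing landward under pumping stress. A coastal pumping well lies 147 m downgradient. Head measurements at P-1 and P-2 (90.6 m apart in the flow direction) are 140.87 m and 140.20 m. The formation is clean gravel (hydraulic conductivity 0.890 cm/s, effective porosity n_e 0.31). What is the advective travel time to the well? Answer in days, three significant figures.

8.01 days

Hydraulic gradient i = (140.87 − 140.20) / 90.6 = 0.67 / 90.6 = 0.007395
K = 0.890 cm/s × 864 = 769.0 m/d
q = Ki = 769.0 × 0.007395 = 5.687 m/d
Seepage velocity v = q / n = 5.687 / 0.31 = 18.34 m/d
t = L / v = 147 / 18.34 = 8.014 d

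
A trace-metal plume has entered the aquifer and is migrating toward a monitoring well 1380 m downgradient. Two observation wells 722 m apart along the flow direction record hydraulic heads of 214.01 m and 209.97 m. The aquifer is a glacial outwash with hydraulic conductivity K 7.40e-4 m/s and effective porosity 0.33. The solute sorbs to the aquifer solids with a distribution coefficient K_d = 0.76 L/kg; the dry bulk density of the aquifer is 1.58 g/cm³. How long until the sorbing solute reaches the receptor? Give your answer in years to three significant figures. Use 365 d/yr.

Hydraulic gradient i = (214.01 − 209.97) / 722 = 4.04 / 722 = 0.005596
K = 7.40e-4 m/s × 86400 s/d = 63.94 m/d
Specific discharge q = 63.94 × 0.005596 = 0.3578 m/d
Average linear velocity = 0.3578 / 0.33 = 1.084 m/d
Retardation R = 1 + ρ_b·K_d/n = 1 + 1.58×0.76/0.33 = 4.639
Contaminant velocity v_c = v/R = 1.084/4.639 = 0.2337 m/d
t = L/v_c = 1380/0.2337 = 5905 d
   = 5905/365 = 16.2 yr

16.2 years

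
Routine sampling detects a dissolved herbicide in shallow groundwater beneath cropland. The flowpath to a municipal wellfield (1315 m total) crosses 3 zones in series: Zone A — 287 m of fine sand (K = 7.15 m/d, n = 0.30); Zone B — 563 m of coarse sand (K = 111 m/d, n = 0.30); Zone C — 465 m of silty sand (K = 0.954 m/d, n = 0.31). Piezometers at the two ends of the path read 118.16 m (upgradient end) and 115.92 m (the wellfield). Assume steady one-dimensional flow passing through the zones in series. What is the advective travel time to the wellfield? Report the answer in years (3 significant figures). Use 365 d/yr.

260 years

Total head drop ΔH = 118.16 − 115.92 = 2.24 m
Steady 1-D flow in series ⇒ the Darcy flux q is identical in every zone and the zone head losses add (resistances L/K in series).
Σ(L/K) = 287/7.15 + 563/111 + 465/0.954 = 40.14 + 5.072 + 487.4 = 532.6 d
q = ΔH / Σ(L/K) = 2.24 / 532.6 = 0.004206 m/d (same in every zone)
Zone A: v = q/n = 0.004206/0.30 = 0.01402 m/d → t_A = 287/0.01402 = 20470 d
Zone B: v = q/n = 0.004206/0.30 = 0.01402 m/d → t_B = 563/0.01402 = 40160 d
Zone C: v = q/n = 0.004206/0.31 = 0.01357 m/d → t_C = 465/0.01357 = 34280 d
Total t = 20470 + 40160 + 34280 = 94910 d
   = 94910 / 365 = 260 yr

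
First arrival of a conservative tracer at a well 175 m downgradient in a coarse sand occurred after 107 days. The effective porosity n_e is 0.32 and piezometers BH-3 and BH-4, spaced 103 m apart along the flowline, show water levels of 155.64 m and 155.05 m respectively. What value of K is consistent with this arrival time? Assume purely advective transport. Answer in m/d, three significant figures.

91.4 m/d

Hydraulic gradient i = (155.64 − 155.05) / 103 = 0.59 / 103 = 0.005728
v = L / t = 175 / 107 = 1.636 m/d
K = v · n / i = 1.636 × 0.32 / 0.005728 = 91.4 m/d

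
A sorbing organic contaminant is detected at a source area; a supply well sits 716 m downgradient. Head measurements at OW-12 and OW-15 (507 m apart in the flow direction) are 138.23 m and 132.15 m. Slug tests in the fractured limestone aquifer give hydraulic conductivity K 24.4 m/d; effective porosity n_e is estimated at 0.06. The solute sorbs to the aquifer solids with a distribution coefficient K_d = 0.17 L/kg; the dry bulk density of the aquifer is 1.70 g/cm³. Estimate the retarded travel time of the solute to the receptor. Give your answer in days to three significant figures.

Hydraulic gradient i = (138.23 − 132.15) / 507 = 6.08 / 507 = 0.01199
Specific discharge q = 24.4 × 0.01199 = 0.2926 m/d
Average linear velocity = 0.2926 / 0.06 = 4.877 m/d
Retardation R = 1 + ρ_b·K_d/n = 1 + 1.70×0.17/0.06 = 5.817
Contaminant velocity v_c = v/R = 4.877/5.817 = 0.8384 m/d
t = L/v_c = 716/0.8384 = 854.0 d

854 days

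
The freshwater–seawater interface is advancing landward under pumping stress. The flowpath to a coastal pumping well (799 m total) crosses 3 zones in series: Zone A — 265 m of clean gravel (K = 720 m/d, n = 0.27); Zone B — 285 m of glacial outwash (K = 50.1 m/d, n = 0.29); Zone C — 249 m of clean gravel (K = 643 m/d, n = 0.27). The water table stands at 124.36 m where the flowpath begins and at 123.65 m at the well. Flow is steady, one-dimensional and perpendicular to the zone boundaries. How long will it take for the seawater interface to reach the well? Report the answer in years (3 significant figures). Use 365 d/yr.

Total head drop ΔH = 124.36 − 123.65 = 0.71 m
Steady 1-D flow in series ⇒ the Darcy flux q is identical in every zone and the zone head losses add (resistances L/K in series).
Σ(L/K) = 265/720 + 285/50.1 + 249/643 = 0.3681 + 5.689 + 0.3872 = 6.444 d
q = ΔH / Σ(L/K) = 0.71 / 6.444 = 0.1102 m/d (same in every zone)
Zone A: v = q/n = 0.1102/0.27 = 0.4081 m/d → t_A = 265/0.4081 = 649.4 d
Zone B: v = q/n = 0.1102/0.29 = 0.3799 m/d → t_B = 285/0.3799 = 750.1 d
Zone C: v = q/n = 0.1102/0.27 = 0.4081 m/d → t_C = 249/0.4081 = 610.2 d
Total t = 649.4 + 750.1 + 610.2 = 2010 d
   = 2010 / 365 = 5.51 yr

5.51 years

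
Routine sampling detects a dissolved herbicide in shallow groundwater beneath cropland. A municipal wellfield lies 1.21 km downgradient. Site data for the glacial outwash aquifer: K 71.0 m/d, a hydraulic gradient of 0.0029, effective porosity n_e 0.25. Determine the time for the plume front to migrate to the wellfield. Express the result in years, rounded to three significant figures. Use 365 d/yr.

q = Ki = 71.0 × 0.0029 = 0.2059 m/d
Average linear velocity = 0.2059 / 0.25 = 0.8236 m/d
L = 1.21 km = 1210 m
t = L / v = 1210 / 0.8236 = 1469 d
   = 1469 / 365 = 4.03 yr

4.03 years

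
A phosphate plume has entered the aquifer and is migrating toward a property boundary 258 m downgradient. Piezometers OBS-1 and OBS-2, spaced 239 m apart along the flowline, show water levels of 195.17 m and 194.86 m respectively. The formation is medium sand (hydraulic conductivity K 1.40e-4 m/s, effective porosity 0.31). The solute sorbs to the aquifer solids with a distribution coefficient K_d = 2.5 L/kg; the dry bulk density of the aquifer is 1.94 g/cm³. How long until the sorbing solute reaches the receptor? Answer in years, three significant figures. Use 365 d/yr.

Hydraulic gradient i = (195.17 − 194.86) / 239 = 0.31 / 239 = 0.001297
K = 1.40e-4 m/s × 86400 s/d = 12.10 m/d
Specific discharge q = 12.10 × 0.001297 = 0.01569 m/d
v_s = q/n_e = 0.01569/0.31 = 0.05061 m/d
Retardation R = 1 + ρ_b·K_d/n = 1 + 1.94×2.5/0.31 = 16.65
Contaminant velocity v_c = v/R = 0.05061/16.65 = 0.003041 m/d
t = L/v_c = 258/0.003041 = 84850 d
   = 84850/365 = 232 yr

232 years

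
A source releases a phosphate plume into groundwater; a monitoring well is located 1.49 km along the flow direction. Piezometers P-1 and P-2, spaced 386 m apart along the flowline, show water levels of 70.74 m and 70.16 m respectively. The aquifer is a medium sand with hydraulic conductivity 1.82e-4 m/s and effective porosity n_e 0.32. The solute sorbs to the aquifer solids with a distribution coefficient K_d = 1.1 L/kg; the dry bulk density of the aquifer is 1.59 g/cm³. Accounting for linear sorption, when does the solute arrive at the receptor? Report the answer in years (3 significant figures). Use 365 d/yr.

357 years

Hydraulic gradient i = (70.74 − 70.16) / 386 = 0.58 / 386 = 0.001503
K = 1.82e-4 m/s × 86400 s/d = 15.72 m/d
Darcy flux q = K·i = 15.72 × 0.001503 = 0.02363 m/d
v = Ki/n = 15.72·0.001503/0.32 = 0.07384 m/d
Retardation R = 1 + ρ_b·K_d/n = 1 + 1.59×1.1/0.32 = 6.466
Contaminant velocity v_c = v/R = 0.07384/6.466 = 0.01142 m/d
L = 1.49 km = 1490 m
t = L/v_c = 1490/0.01142 = 130500 d
   = 130500/365 = 357 yr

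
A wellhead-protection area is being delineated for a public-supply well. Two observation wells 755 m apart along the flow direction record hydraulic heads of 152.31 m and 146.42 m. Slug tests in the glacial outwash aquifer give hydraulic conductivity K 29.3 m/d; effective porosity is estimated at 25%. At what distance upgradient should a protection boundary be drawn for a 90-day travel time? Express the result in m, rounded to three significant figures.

Hydraulic gradient i = (152.31 − 146.42) / 755 = 5.89 / 755 = 0.007801
Darcy flux q = K·i = 29.3 × 0.007801 = 0.2286 m/d
Seepage velocity v = q / n = 0.2286 / 0.25 = 0.9143 m/d
L = v × T = 0.9143 × 90 = 82.29 m

82.3 m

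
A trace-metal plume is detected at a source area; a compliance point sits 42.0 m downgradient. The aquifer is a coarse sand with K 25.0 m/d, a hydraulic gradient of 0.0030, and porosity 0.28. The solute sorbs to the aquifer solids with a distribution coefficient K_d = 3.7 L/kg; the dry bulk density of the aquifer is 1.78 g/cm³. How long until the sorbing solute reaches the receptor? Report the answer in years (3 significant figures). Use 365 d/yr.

q = Ki = 25.0 × 0.0030 = 0.07500 m/d
v_s = q/n_e = 0.07500/0.28 = 0.2679 m/d
Retardation R = 1 + ρ_b·K_d/n = 1 + 1.78×3.7/0.28 = 24.52
Contaminant velocity v_c = v/R = 0.2679/24.52 = 0.01092 m/d
t = L/v_c = 42.0/0.01092 = 3845 d
   = 3845/365 = 10.5 yr

10.5 years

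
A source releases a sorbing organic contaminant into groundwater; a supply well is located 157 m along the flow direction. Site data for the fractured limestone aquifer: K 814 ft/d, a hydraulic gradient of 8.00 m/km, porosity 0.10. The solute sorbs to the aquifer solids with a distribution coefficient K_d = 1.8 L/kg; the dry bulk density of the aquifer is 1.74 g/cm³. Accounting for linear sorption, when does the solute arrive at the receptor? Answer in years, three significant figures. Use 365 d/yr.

K = 814 ft/d × 0.3048 = 248.1 m/d
Darcy flux q = K·i = 248.1 × 0.0080 = 1.985 m/d
v = Ki/n = 248.1·0.0080/0.10 = 19.85 m/d
Retardation R = 1 + ρ_b·K_d/n = 1 + 1.74×1.8/0.10 = 32.32
Contaminant velocity v_c = v/R = 19.85/32.32 = 0.6141 m/d
t = L/v_c = 157/0.6141 = 255.6 d
   = 255.6/365 = 0.700 yr

0.700 years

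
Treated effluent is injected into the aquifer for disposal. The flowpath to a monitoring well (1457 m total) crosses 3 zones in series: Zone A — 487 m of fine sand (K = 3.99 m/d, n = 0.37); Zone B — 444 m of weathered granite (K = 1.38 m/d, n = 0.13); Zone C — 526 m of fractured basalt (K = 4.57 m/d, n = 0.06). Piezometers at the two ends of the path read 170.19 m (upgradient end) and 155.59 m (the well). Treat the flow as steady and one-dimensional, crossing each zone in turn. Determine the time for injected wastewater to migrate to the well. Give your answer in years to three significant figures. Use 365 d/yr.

Total head drop ΔH = 170.19 − 155.59 = 14.60 m
Steady 1-D flow in series ⇒ the Darcy flux q is identical in every zone and the zone head losses add (resistances L/K in series).
Σ(L/K) = 487/3.99 + 444/1.38 + 526/4.57 = 122.1 + 321.7 + 115.1 = 558.9 d
q = ΔH / Σ(L/K) = 14.60 / 558.9 = 0.02612 m/d (same in every zone)
Zone A: v = q/n = 0.02612/0.37 = 0.07060 m/d → t_A = 487/0.07060 = 6898 d
Zone B: v = q/n = 0.02612/0.13 = 0.2009 m/d → t_B = 444/0.2009 = 2210 d
Zone C: v = q/n = 0.02612/0.06 = 0.4354 m/d → t_C = 526/0.4354 = 1208 d
Total t = 6898 + 2210 + 1208 = 10320 d
   = 10320 / 365 = 28.3 yr

28.3 years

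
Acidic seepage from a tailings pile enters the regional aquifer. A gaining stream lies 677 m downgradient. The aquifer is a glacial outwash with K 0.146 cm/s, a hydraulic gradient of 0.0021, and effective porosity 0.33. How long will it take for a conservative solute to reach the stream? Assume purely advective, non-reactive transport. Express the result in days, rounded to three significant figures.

K = 0.146 cm/s × 864 = 126.1 m/d
Darcy flux q = K·i = 126.1 × 0.0021 = 0.2649 m/d
Average linear velocity = 0.2649 / 0.33 = 0.8027 m/d
t = L / v = 677 / 0.8027 = 843.4 d

843 days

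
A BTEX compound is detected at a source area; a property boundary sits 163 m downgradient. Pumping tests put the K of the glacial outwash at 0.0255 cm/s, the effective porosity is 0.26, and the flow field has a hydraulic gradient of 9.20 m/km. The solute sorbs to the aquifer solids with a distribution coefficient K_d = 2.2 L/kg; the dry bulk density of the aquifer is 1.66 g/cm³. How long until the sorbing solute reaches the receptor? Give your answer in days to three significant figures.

K = 0.0255 cm/s × 864 = 22.03 m/d
q = Ki = 22.03 × 0.0092 = 0.2027 m/d
Seepage velocity v = q / n = 0.2027 / 0.26 = 0.7796 m/d
Retardation R = 1 + ρ_b·K_d/n = 1 + 1.66×2.2/0.26 = 15.05
Contaminant velocity v_c = v/R = 0.7796/15.05 = 0.05181 m/d
t = L/v_c = 163/0.05181 = 3146 d

3150 days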